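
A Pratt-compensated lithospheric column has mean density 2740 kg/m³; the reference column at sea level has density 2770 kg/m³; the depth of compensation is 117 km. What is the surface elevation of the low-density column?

1.28 km

ρ_ref D = ρ (D + h) → h = D (ρ_ref − ρ)/ρ.
h = 117 km × (2770 − 2740)/2740 = 1.28 km.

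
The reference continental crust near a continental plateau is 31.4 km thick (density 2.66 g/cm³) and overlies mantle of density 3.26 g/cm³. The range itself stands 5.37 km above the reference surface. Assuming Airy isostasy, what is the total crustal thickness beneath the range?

60.6 km

Root depth r = h ρ_c / (ρ_m − ρ_c) = 5.37 km × 2.66 / 0.6 = 23.81 km.
Total thickness = T + h + r = 31.4 km + 5.37 km + 23.81 km = 60.6 km.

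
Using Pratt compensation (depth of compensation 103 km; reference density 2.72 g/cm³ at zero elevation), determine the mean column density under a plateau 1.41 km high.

2.68 g/cm³

Pratt balance: ρ_ref D = ρ (D + h).
ρ = ρ_ref D/(D + h) = 2.72 × 103 km/(103 km + 1.41 km) = 2.68 g/cm³.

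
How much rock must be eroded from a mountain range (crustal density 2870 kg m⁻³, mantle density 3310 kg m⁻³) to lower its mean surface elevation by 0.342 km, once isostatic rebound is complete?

2.57 km

Net drop Δ = e − u = e − e ρ_c/ρ_m = e (ρ_m − ρ_c)/ρ_m.
e = Δ ρ_m/(ρ_m − ρ_c) = 0.342 km × 3310/440 = 2.57 km.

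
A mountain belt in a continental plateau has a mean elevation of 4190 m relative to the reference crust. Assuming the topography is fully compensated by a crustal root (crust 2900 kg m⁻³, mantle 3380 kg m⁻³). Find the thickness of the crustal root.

25300 m

Isostatic balance requires: the weight of the topography is balanced by the buoyancy of the root, ρ_c h = (ρ_m − ρ_c) r.
r = h · ρ_c / (ρ_m − ρ_c) = 4190 m × 2900 / (3380 − 2900) = 25300 m.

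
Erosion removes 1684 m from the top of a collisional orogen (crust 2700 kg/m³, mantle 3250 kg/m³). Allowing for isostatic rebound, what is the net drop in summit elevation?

285 m

Rebound u = e ρ_c/ρ_m = 1684 m × 2700/3250 = 1399 m.
Net surface drop = e − u = 1684 m − 1399 m = e (ρ_m − ρ_c)/ρ_m = 285 m.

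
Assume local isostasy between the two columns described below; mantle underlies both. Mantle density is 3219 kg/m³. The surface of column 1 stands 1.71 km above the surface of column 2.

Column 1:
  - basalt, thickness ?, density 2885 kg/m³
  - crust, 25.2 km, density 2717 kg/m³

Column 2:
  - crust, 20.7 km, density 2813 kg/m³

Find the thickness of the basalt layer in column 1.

3.77 km

Take the compensation level at the base of the deeper column (depth z_c below the surface of column 1) and equate Σ ρ_i t_i down to z_c; mantle fills any gap and the z_c terms cancel.
Column 1: x×2885 + 25.2×2717 + (z_c − 25.2 − x)×3219
Column 2: 1.71×0 + 20.7×2813 + (z_c − 1.71 − 20.7)×3219
The z_c×3219 term appears on both sides and cancels. Collect the known terms of each column as K = Σ(ρt)_known − 3219 × (depth of known layers): K_1 = 68468.4 − 3219×25.2 = −12650.4; K_2 = 58229.1 − 3219×(1.71 + 20.7) = −13908.69.
Balance: K_1 − x×(3219 − 2885) = K_2, so x = (K_1 − K_2)/(3219 − 2885) = 1258.29/334 = 3.77 km.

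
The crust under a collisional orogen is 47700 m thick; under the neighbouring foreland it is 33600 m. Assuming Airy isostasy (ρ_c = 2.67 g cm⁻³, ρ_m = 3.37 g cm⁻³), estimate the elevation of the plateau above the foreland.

2930 m

Excess crust Δ = 47700 m − 33600 m = 14100 m, split between elevation h and root r with h + r = Δ.
Airy balance ρ_c h = (ρ_m − ρ_c) r gives r = h ρ_c/(ρ_m − ρ_c), so h (1 + ρ_c/(ρ_m − ρ_c)) = Δ, i.e. h = Δ (ρ_m − ρ_c)/ρ_m.
h = 14100 m × 0.7/3.37 = 2930 m.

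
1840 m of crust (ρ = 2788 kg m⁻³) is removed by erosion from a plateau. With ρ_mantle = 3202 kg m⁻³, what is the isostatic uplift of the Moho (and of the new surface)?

1600 m

Unloading: uplift u = e ρ_c/ρ_m = 1840 m × 2788/3202 = 1600 m.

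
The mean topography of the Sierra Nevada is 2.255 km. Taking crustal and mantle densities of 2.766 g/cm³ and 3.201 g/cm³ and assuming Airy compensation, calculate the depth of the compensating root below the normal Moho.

For local isostatic compensation: the weight of the topography is balanced by the buoyancy of the root, ρ_c h = (ρ_m − ρ_c) r.
r = h · ρ_c / (ρ_m − ρ_c) = 2.255 km × 2.766 / (3.201 − 2.766) = 14.3 km.

14.3 km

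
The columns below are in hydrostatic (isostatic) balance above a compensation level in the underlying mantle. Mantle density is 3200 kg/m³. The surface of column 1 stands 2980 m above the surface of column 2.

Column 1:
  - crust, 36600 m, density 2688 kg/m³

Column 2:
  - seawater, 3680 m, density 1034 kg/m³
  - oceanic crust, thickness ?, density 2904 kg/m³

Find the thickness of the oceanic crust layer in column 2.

4160 m

Take the compensation level at the base of the deeper column (depth z_c below the surface of column 1) and equate Σ ρ_i t_i down to z_c; mantle fills any gap and the z_c terms cancel.
Column 1: 36600×2688 + (z_c − 36600)×3200
Column 2: 2980×0 + 3680×1034 + x×2904 + (z_c − 2980 − 3680 − x)×3200
The z_c×3200 term appears on both sides and cancels. Collect the known terms of each column as K = Σ(ρt)_known − 3200 × (depth of known layers): K_1 = 98380800 − 3200×36600 = −18739200; K_2 = 3805120 − 3200×(2980 + 3680) = −17506880.
Balance: K_1 = K_2 − x×(3200 − 2904), so x = (K_2 − K_1)/(3200 − 2904) = 1232320/296 = 4160 m.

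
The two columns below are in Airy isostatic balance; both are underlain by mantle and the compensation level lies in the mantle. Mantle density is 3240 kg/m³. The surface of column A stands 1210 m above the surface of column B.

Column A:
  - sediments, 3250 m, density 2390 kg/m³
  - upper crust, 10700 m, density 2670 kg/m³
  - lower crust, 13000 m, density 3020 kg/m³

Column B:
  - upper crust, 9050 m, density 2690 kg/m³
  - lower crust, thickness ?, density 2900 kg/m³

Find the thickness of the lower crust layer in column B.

Take the compensation level at the base of the deeper column (depth z_c below the surface of column A) and equate Σ ρ_i t_i down to z_c; mantle fills any gap and the z_c terms cancel.
Column A: 3250×2390 + 10700×2670 + 13000×3020 + (z_c − 26950)×3240
Column B: 1210×0 + 9050×2690 + x×2900 + (z_c − 1210 − 9050 − x)×3240
The z_c×3240 term appears on both sides and cancels. Collect the known terms of each column as K = Σ(ρt)_known − 3240 × (depth of known layers): K_A = 75596500 − 3240×26950 = −11721500; K_B = 24344500 − 3240×(1210 + 9050) = −8897900.
Balance: K_A = K_B − x×(3240 − 2900), so x = (K_B − K_A)/(3240 − 2900) = 2823600/340 = 8300 m.

8300 m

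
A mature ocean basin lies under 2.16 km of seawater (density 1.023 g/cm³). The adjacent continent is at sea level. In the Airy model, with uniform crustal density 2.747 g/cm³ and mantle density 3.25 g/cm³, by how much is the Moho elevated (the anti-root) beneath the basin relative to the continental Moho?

7.4 km

For local isostatic compensation: replacing crust with seawater at the top is compensated by replacing crust with mantle at the base: d (ρ_c − ρ_w) = a (ρ_m − ρ_c).
a = d (ρ_c − ρ_w)/(ρ_m − ρ_c) = 2.16 km × 1.724/0.503 = 7.4 km.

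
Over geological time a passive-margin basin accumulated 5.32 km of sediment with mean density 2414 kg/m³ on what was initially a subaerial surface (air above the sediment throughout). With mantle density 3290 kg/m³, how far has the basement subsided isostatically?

Subaerial load: s = t ρ_sed / ρ_m = 5.32 km × 2414/3290 = 3.9 km.

3.9 km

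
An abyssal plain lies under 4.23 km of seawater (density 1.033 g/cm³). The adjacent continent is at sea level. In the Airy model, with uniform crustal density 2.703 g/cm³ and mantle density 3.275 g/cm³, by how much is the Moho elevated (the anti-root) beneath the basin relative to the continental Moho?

Isostatic balance requires: replacing crust with seawater at the top is compensated by replacing crust with mantle at the base: d (ρ_c − ρ_w) = a (ρ_m − ρ_c).
a = d (ρ_c − ρ_w)/(ρ_m − ρ_c) = 4.23 km × 1.67/0.572 = 12.3 km.

12.3 km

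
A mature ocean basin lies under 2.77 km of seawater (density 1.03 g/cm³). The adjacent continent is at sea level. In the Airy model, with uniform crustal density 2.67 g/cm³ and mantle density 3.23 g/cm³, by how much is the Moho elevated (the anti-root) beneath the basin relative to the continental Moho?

Equating mass per unit area of the two columns: replacing crust with seawater at the top is compensated by replacing crust with mantle at the base: d (ρ_c − ρ_w) = a (ρ_m − ρ_c).
a = d (ρ_c − ρ_w)/(ρ_m − ρ_c) = 2.77 km × 1.64/0.56 = 8.11 km.

8.11 km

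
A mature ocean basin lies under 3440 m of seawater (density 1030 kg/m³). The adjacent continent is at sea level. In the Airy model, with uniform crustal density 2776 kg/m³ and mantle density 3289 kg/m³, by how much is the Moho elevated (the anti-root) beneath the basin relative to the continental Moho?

Isostatic balance requires: replacing crust with seawater at the top is compensated by replacing crust with mantle at the base: d (ρ_c − ρ_w) = a (ρ_m − ρ_c).
a = d (ρ_c − ρ_w)/(ρ_m − ρ_c) = 3440 m × 1746/513 = 11700 m.

11700 m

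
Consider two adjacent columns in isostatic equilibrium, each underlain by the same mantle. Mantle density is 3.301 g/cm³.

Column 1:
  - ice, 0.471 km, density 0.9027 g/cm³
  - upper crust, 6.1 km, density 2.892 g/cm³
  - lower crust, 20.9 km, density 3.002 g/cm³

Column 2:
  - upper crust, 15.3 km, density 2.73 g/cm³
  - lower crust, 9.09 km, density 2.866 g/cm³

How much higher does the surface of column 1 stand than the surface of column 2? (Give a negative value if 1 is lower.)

−0.853 km

For any compensation level in the mantle, the mantle terms cancel and isostasy reduces to e = (Σt_1 − Σt_2) − (Σ(ρt)_1 − Σ(ρt)_2) / ρ_m.
Σt_1 = 27.471 km; Σt_2 = 24.39 km; Σ(ρt)_1 = 80.8081717; Σ(ρt)_2 = 67.82094 (in km·g/cm³).
e = (27.471 − 24.39) − (80.8081717 − 67.82094) / 3.301 = −0.853 km.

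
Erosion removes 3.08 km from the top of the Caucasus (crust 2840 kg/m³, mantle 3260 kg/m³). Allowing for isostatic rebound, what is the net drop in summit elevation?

0.397 km

Rebound u = e ρ_c/ρ_m = 3.08 km × 2840/3260 = 2.683 km.
Net surface drop = e − u = 3.08 km − 2.683 km = e (ρ_m − ρ_c)/ρ_m = 0.397 km.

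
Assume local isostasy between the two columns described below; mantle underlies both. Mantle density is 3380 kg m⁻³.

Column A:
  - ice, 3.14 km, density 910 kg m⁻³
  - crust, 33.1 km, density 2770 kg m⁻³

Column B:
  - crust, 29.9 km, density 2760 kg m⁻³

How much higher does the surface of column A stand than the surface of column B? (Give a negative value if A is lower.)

For any compensation level in the mantle, the mantle terms cancel and isostasy reduces to e = (Σt_A − Σt_B) − (Σ(ρt)_A − Σ(ρt)_B) / ρ_m.
Σt_A = 36.24 km; Σt_B = 29.9 km; Σ(ρt)_A = 94544.4; Σ(ρt)_B = 82524 (in km·kg m⁻³).
e = (36.24 − 29.9) − (94544.4 − 82524) / 3380 = 2.78 km.

2.78 km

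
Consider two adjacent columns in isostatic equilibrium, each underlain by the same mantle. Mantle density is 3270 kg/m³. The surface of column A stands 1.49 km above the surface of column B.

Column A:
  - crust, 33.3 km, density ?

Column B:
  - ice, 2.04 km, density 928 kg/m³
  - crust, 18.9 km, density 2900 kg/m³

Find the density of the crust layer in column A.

Take the compensation level at the base of the deeper column (depth z_c below the surface of column A) and equate Σ ρ_i t_i down to z_c; mantle fills any gap and the z_c terms cancel.
Column A: 33.3×ρ + (z_c − 33.3)×3270
Column B: 1.49×0 + 2.04×928 + 18.9×2900 + (z_c − 1.49 − 20.94)×3270
The z_c×3270 term appears on both sides and cancels. Collect the known terms of each column as K = Σ(ρt)_known − 3270 × (depth of known layers): K_A = 0 − 3270×33.3 = −108891; K_B = 56703.12 − 3270×(1.49 + 20.94) = −16642.98.
Balance: K_A + 33.3×ρ = K_B, so ρ = (K_B − K_A)/33.3 = 92248/33.3 = 2770 kg/m³.

2770 kg/m³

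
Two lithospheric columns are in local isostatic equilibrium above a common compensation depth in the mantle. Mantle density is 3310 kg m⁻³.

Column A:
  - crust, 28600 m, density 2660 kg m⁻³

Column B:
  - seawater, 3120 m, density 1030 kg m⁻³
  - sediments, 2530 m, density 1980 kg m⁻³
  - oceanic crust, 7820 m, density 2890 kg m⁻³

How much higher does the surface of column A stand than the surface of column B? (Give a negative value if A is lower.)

For any compensation level in the mantle, the mantle terms cancel and isostasy reduces to e = (Σt_A − Σt_B) − (Σ(ρt)_A − Σ(ρt)_B) / ρ_m.
Σt_A = 28600 m; Σt_B = 13470 m; Σ(ρt)_A = 76076000; Σ(ρt)_B = 30822800 (in m·kg m⁻³).
e = (28600 − 13470) − (76076000 − 30822800) / 3310 = 1460 m.

1460 m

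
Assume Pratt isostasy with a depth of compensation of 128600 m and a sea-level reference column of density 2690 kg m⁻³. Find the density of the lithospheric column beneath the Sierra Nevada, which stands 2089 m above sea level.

Pratt balance: ρ_ref D = ρ (D + h).
ρ = ρ_ref D/(D + h) = 2690 × 128600 m/(128600 m + 2089 m) = 2650 kg m⁻³.

2650 kg m⁻³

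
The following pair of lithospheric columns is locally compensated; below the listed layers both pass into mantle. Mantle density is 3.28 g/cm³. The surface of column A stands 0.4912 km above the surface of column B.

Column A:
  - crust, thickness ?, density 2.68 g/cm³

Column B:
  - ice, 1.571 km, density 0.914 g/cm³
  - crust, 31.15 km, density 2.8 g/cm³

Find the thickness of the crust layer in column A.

Take the compensation level at the base of the deeper column (depth z_c below the surface of column A) and equate Σ ρ_i t_i down to z_c; mantle fills any gap and the z_c terms cancel.
Column A: x×2.68 + (z_c − 0 − x)×3.28
Column B: 0.4912×0 + 1.571×0.914 + 31.15×2.8 + (z_c − 0.4912 − 32.721)×3.28
The z_c×3.28 term appears on both sides and cancels. Collect the known terms of each column as K = Σ(ρt)_known − 3.28 × (depth of known layers): K_A = 0 − 3.28×0 = 0; K_B = 88.655894 − 3.28×(0.4912 + 32.721) = −20.280122.
Balance: K_A − x×(3.28 − 2.68) = K_B, so x = (K_A − K_B)/(3.28 − 2.68) = 20.2801/0.6 = 33.8 km.

33.8 km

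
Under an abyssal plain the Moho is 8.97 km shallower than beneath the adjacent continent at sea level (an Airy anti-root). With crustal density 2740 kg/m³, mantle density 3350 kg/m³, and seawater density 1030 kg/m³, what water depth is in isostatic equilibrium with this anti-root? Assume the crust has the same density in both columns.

3.2 km

Replacing a thickness d of crust by seawater at the top must be balanced by replacing crust with mantle at the base: d (ρ_c − ρ_w) = a (ρ_m − ρ_c).
d = a (ρ_m − ρ_c)/(ρ_c − ρ_w) = 8.97 km × 610/1710 = 3.2 km.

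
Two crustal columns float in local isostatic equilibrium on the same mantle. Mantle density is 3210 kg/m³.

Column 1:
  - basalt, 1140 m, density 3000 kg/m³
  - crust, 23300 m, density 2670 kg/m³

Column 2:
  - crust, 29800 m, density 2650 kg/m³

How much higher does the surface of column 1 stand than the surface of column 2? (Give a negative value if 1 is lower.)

For any compensation level in the mantle, the mantle terms cancel and isostasy reduces to e = (Σt_1 − Σt_2) − (Σ(ρt)_1 − Σ(ρt)_2) / ρ_m.
Σt_1 = 24440 m; Σt_2 = 29800 m; Σ(ρt)_1 = 65631000; Σ(ρt)_2 = 78970000 (in m·kg/m³).
e = (24440 − 29800) − (65631000 − 78970000) / 3210 = −1200 m.

−1200 m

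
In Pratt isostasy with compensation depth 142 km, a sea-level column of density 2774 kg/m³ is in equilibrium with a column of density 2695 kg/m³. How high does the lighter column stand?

ρ_ref D = ρ (D + h) → h = D (ρ_ref − ρ)/ρ.
h = 142 km × (2774 − 2695)/2695 = 4.16 km.

4.16 km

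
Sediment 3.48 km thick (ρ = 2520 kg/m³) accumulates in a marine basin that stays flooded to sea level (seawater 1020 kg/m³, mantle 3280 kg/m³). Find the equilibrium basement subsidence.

2.31 km

Submarine loading: the sediment displaces seawater, and the subsidence is in turn flooded, so s (ρ_m − ρ_w) = t (ρ_sed − ρ_w).
s = 3.48 km × (2520 − 1020) / (3280 − 1020) = 2.31 km.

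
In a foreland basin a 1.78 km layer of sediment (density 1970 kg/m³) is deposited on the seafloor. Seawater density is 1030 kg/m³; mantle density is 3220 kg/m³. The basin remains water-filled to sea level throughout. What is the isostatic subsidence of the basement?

0.764 km

Submarine loading: the sediment displaces seawater, and the subsidence is in turn flooded, so s (ρ_m − ρ_w) = t (ρ_sed − ρ_w).
s = 1.78 km × (1970 − 1030) / (3220 − 1030) = 0.764 km.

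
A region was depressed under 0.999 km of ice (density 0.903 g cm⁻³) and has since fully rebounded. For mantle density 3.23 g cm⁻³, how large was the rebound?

0.279 km

Removing the load lets mantle flow back in; uplift u satisfies ρ_ice t = ρ_m u.
u = t ρ_ice/ρ_m = 0.999 km × 0.903/3.23 = 0.279 km.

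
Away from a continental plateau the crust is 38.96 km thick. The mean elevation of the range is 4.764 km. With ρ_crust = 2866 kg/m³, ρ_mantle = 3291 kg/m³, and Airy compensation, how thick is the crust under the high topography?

Root depth r = h ρ_c / (ρ_m − ρ_c) = 4.764 km × 2866 / 425 = 32.13 km.
Total thickness = T + h + r = 38.96 km + 4.764 km + 32.13 km = 75.9 km.

75.9 km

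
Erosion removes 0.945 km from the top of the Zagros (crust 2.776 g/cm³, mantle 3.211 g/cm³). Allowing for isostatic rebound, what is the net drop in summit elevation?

0.128 km

Rebound u = e ρ_c/ρ_m = 0.945 km × 2.776/3.211 = 0.817 km.
Net surface drop = e − u = 0.945 km − 0.817 km = e (ρ_m − ρ_c)/ρ_m = 0.128 km.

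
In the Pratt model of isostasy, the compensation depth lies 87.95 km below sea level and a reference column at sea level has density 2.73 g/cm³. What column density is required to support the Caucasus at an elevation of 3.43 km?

Pratt balance: ρ_ref D = ρ (D + h).
ρ = ρ_ref D/(D + h) = 2.73 × 87.95 km/(87.95 km + 3.43 km) = 2.63 g/cm³.

2.63 g/cm³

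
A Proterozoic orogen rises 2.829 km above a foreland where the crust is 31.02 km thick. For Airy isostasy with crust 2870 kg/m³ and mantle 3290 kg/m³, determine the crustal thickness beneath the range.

Root depth r = h ρ_c / (ρ_m − ρ_c) = 2.829 km × 2870 / 420 = 19.33 km.
Total thickness = T + h + r = 31.02 km + 2.829 km + 19.33 km = 53.2 km.

53.2 km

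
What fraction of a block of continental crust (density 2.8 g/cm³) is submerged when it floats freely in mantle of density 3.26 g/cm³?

85.9%

Submerged fraction = ρ_obj/ρ_fluid = 2.8/3.26 = 85.9%.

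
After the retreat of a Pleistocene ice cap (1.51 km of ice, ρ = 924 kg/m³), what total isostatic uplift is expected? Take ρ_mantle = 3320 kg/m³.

0.42 km

Removing the load lets mantle flow back in; uplift u satisfies ρ_ice t = ρ_m u.
u = t ρ_ice/ρ_m = 1.51 km × 924/3320 = 0.42 km.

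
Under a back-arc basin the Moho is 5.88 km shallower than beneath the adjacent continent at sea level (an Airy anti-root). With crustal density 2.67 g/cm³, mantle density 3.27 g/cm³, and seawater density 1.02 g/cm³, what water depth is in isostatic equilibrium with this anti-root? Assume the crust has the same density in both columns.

Replacing a thickness d of crust by seawater at the top must be balanced by replacing crust with mantle at the base: d (ρ_c − ρ_w) = a (ρ_m − ρ_c).
d = a (ρ_m − ρ_c)/(ρ_c − ρ_w) = 5.88 km × 0.6/1.65 = 2.14 km.

2.14 km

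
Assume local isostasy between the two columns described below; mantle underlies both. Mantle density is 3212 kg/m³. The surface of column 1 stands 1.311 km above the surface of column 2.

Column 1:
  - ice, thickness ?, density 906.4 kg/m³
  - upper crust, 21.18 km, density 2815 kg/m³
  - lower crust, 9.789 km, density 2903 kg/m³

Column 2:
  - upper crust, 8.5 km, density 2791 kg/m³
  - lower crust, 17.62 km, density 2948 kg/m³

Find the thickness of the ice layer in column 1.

0.437 km

Take the compensation level at the base of the deeper column (depth z_c below the surface of column 1) and equate Σ ρ_i t_i down to z_c; mantle fills any gap and the z_c terms cancel.
Column 1: x×906.4 + 21.18×2815 + 9.789×2903 + (z_c − 30.969 − x)×3212
Column 2: 1.311×0 + 8.5×2791 + 17.62×2948 + (z_c − 1.311 − 26.12)×3212
The z_c×3212 term appears on both sides and cancels. Collect the known terms of each column as K = Σ(ρt)_known − 3212 × (depth of known layers): K_1 = 88039.167 − 3212×30.969 = −11433.261; K_2 = 75667.26 − 3212×(1.311 + 26.12) = −12441.112.
Balance: K_1 − x×(3212 − 906.4) = K_2, so x = (K_1 − K_2)/(3212 − 906.4) = 1007.85/2305.6 = 0.437 km.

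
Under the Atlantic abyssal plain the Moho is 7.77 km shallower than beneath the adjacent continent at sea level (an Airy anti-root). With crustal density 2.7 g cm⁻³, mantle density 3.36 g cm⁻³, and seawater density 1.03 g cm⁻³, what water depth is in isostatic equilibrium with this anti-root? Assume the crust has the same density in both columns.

Replacing a thickness d of crust by seawater at the top must be balanced by replacing crust with mantle at the base: d (ρ_c − ρ_w) = a (ρ_m − ρ_c).
d = a (ρ_m − ρ_c)/(ρ_c − ρ_w) = 7.77 km × 0.66/1.67 = 3.07 km.

3.07 km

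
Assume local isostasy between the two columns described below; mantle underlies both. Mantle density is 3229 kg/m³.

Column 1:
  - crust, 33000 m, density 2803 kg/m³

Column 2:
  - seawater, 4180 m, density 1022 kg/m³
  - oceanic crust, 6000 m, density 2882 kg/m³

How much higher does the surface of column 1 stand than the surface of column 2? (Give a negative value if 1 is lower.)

For any compensation level in the mantle, the mantle terms cancel and isostasy reduces to e = (Σt_1 − Σt_2) − (Σ(ρt)_1 − Σ(ρt)_2) / ρ_m.
Σt_1 = 33000 m; Σt_2 = 10180 m; Σ(ρt)_1 = 92499000; Σ(ρt)_2 = 21563960 (in m·kg/m³).
e = (33000 − 10180) − (92499000 − 21563960) / 3229 = 852 m.

852 m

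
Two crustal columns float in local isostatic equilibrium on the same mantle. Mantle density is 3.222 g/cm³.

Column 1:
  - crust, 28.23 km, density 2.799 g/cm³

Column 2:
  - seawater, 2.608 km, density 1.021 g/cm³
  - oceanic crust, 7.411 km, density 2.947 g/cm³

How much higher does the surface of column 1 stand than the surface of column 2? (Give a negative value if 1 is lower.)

For any compensation level in the mantle, the mantle terms cancel and isostasy reduces to e = (Σt_1 − Σt_2) − (Σ(ρt)_1 − Σ(ρt)_2) / ρ_m.
Σt_1 = 28.23 km; Σt_2 = 10.019 km; Σ(ρt)_1 = 79.01577; Σ(ρt)_2 = 24.502985 (in km·g/cm³).
e = (28.23 − 10.019) − (79.01577 − 24.502985) / 3.222 = 1.29 km.

1.29 km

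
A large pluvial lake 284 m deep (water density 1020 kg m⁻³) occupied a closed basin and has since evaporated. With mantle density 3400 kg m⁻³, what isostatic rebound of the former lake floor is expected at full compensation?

u = d ρ_w/ρ_m = 284 m × 1020/3400 = 85.2 m.

85.2 m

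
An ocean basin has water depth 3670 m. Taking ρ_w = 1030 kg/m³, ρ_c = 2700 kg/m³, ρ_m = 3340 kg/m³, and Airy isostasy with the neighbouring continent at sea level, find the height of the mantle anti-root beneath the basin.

Equating mass per unit area of the two columns: replacing crust with seawater at the top is compensated by replacing crust with mantle at the base: d (ρ_c − ρ_w) = a (ρ_m − ρ_c).
a = d (ρ_c − ρ_w)/(ρ_m − ρ_c) = 3670 m × 1670/640 = 9580 m.

9580 m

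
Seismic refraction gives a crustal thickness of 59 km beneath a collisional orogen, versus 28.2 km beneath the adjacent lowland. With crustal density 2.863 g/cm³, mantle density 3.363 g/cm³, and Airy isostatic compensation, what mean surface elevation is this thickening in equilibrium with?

4.58 km

Excess crust Δ = 59 km − 28.2 km = 30.8 km, split between elevation h and root r with h + r = Δ.
Airy balance ρ_c h = (ρ_m − ρ_c) r gives r = h ρ_c/(ρ_m − ρ_c), so h (1 + ρ_c/(ρ_m − ρ_c)) = Δ, i.e. h = Δ (ρ_m − ρ_c)/ρ_m.
h = 30.8 km × 0.5/3.363 = 4.58 km.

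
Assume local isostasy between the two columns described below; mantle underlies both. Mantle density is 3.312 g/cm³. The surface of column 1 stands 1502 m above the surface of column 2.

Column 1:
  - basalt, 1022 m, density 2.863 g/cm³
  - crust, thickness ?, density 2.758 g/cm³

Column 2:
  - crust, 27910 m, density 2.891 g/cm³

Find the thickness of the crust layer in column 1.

29400 m

Take the compensation level at the base of the deeper column (depth z_c below the surface of column 1) and equate Σ ρ_i t_i down to z_c; mantle fills any gap and the z_c terms cancel.
Column 1: 1022×2.863 + x×2.758 + (z_c − 1022 − x)×3.312
Column 2: 1502×0 + 27910×2.891 + (z_c − 1502 − 27910)×3.312
The z_c×3.312 term appears on both sides and cancels. Collect the known terms of each column as K = Σ(ρt)_known − 3.312 × (depth of known layers): K_1 = 2925.986 − 3.312×1022 = −458.878; K_2 = 80687.81 − 3.312×(1502 + 27910) = −16724.734.
Balance: K_1 − x×(3.312 − 2.758) = K_2, so x = (K_1 − K_2)/(3.312 − 2.758) = 16265.9/0.554 = 29400 m.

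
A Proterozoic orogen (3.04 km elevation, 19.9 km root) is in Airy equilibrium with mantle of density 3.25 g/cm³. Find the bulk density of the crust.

ρ_c h = (ρ_m − ρ_c) r → ρ_c (h + r) = ρ_m r → ρ_c = ρ_m r / (h + r).
ρ_c = 3.25 × 19.9 km / (3.04 km + 19.9 km) = 2.82 g/cm³.

2.82 g/cm³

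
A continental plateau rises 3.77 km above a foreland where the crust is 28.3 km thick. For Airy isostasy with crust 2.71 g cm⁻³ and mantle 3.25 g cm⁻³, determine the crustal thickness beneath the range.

51 km

Root depth r = h ρ_c / (ρ_m − ρ_c) = 3.77 km × 2.71 / 0.54 = 18.92 km.
Total thickness = T + h + r = 28.3 km + 3.77 km + 18.92 km = 51 km.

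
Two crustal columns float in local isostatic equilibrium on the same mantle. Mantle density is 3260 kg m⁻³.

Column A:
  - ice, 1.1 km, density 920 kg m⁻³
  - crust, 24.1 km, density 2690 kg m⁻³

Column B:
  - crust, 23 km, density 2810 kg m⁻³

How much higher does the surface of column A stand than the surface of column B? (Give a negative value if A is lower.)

For any compensation level in the mantle, the mantle terms cancel and isostasy reduces to e = (Σt_A − Σt_B) − (Σ(ρt)_A − Σ(ρt)_B) / ρ_m.
Σt_A = 25.2 km; Σt_B = 23 km; Σ(ρt)_A = 65841; Σ(ρt)_B = 64630 (in km·kg m⁻³).
e = (25.2 − 23) − (65841 − 64630) / 3260 = 1.83 km.

1.83 km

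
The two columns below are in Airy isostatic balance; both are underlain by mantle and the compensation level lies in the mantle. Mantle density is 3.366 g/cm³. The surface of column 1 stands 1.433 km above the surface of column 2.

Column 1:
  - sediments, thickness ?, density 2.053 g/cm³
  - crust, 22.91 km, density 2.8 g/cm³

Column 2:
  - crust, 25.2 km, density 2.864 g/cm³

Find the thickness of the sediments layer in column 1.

Take the compensation level at the base of the deeper column (depth z_c below the surface of column 1) and equate Σ ρ_i t_i down to z_c; mantle fills any gap and the z_c terms cancel.
Column 1: x×2.053 + 22.91×2.8 + (z_c − 22.91 − x)×3.366
Column 2: 1.433×0 + 25.2×2.864 + (z_c − 1.433 − 25.2)×3.366
The z_c×3.366 term appears on both sides and cancels. Collect the known terms of each column as K = Σ(ρt)_known − 3.366 × (depth of known layers): K_1 = 64.148 − 3.366×22.91 = −12.96706; K_2 = 72.1728 − 3.366×(1.433 + 25.2) = −17.473878.
Balance: K_1 − x×(3.366 − 2.053) = K_2, so x = (K_1 − K_2)/(3.366 − 2.053) = 4.50682/1.313 = 3.43 km.

3.43 km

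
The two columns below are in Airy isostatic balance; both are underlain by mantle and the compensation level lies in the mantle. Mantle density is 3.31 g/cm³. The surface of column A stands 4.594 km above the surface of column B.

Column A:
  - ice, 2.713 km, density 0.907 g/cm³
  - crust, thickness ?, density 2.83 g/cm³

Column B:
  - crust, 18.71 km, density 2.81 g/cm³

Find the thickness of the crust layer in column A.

Take the compensation level at the base of the deeper column (depth z_c below the surface of column A) and equate Σ ρ_i t_i down to z_c; mantle fills any gap and the z_c terms cancel.
Column A: 2.713×0.907 + x×2.83 + (z_c − 2.713 − x)×3.31
Column B: 4.594×0 + 18.71×2.81 + (z_c − 4.594 − 18.71)×3.31
The z_c×3.31 term appears on both sides and cancels. Collect the known terms of each column as K = Σ(ρt)_known − 3.31 × (depth of known layers): K_A = 2.460691 − 3.31×2.713 = −6.519339; K_B = 52.5751 − 3.31×(4.594 + 18.71) = −24.56114.
Balance: K_A − x×(3.31 − 2.83) = K_B, so x = (K_A − K_B)/(3.31 − 2.83) = 18.0418/0.48 = 37.6 km.

37.6 km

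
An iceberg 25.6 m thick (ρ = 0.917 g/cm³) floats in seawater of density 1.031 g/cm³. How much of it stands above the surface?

Floating equilibrium: submerged depth d = t ρ_obj/ρ_fluid = 25.6 m × 0.917/1.031 = 22.77 m.
Freeboard = t − d = 25.6 m − 22.77 m = 2.83 m.

2.83 m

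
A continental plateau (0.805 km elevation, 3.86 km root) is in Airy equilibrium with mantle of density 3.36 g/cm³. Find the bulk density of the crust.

ρ_c h = (ρ_m − ρ_c) r → ρ_c (h + r) = ρ_m r → ρ_c = ρ_m r / (h + r).
ρ_c = 3.36 × 3.86 km / (0.805 km + 3.86 km) = 2.78 g/cm³.

2.78 g/cm³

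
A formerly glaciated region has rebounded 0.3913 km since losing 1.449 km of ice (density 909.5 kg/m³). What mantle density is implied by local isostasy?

ρ_m = ρ_ice t / u = 909.5 × 1.449 km/0.3913 km = 3370 kg/m³.

3370 kg/m³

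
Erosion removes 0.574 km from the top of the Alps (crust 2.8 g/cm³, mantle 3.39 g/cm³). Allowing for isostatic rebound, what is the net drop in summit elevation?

0.0999 km

Rebound u = e ρ_c/ρ_m = 0.574 km × 2.8/3.39 = 0.4741 km.
Net surface drop = e − u = 0.574 km − 0.4741 km = e (ρ_m − ρ_c)/ρ_m = 0.0999 km.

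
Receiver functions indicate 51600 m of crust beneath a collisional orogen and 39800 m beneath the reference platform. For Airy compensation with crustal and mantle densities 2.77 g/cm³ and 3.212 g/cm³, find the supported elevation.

1620 m

Excess crust Δ = 51600 m − 39800 m = 11800 m, split between elevation h and root r with h + r = Δ.
Airy balance ρ_c h = (ρ_m − ρ_c) r gives r = h ρ_c/(ρ_m − ρ_c), so h (1 + ρ_c/(ρ_m − ρ_c)) = Δ, i.e. h = Δ (ρ_m − ρ_c)/ρ_m.
h = 11800 m × 0.442/3.212 = 1620 m.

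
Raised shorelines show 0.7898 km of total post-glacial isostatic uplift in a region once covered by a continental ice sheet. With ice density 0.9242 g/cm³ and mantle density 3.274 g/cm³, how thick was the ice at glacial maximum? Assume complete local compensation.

2.8 km

u = t ρ_ice/ρ_m → t = u ρ_m/ρ_ice = 0.7898 km × 3.274/0.9242 = 2.8 km.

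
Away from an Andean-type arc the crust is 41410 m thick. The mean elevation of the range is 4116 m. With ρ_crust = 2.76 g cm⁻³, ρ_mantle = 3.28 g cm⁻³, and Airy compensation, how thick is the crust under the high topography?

67400 m

Root depth r = h ρ_c / (ρ_m − ρ_c) = 4116 m × 2.76 / 0.52 = 21850 m.
Total thickness = T + h + r = 41410 m + 4116 m + 21850 m = 67400 m.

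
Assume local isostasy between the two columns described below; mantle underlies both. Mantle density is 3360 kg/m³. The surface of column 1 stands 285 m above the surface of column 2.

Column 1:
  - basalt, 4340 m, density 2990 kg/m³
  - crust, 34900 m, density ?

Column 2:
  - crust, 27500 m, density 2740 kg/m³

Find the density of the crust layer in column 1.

Take the compensation level at the base of the deeper column (depth z_c below the surface of column 1) and equate Σ ρ_i t_i down to z_c; mantle fills any gap and the z_c terms cancel.
Column 1: 4340×2990 + 34900×ρ + (z_c − 39240)×3360
Column 2: 285×0 + 27500×2740 + (z_c − 285 − 27500)×3360
The z_c×3360 term appears on both sides and cancels. Collect the known terms of each column as K = Σ(ρt)_known − 3360 × (depth of known layers): K_1 = 12976600 − 3360×39240 = −118869800; K_2 = 75350000 − 3360×(285 + 27500) = −18007600.
Balance: K_1 + 34900×ρ = K_2, so ρ = (K_2 − K_1)/34900 = 100862000/34900 = 2890 kg/m³.

2890 kg/m³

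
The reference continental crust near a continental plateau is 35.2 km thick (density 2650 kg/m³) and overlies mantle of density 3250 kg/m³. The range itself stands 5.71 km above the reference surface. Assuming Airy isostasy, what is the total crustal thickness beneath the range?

Root depth r = h ρ_c / (ρ_m − ρ_c) = 5.71 km × 2650 / 600 = 25.22 km.
Total thickness = T + h + r = 35.2 km + 5.71 km + 25.22 km = 66.1 km.

66.1 km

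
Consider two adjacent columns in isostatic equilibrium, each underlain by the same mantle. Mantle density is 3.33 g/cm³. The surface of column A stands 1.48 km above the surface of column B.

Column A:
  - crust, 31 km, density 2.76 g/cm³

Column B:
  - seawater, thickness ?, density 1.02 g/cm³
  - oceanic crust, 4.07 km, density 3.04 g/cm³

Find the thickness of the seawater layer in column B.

5 km

Take the compensation level at the base of the deeper column (depth z_c below the surface of column A) and equate Σ ρ_i t_i down to z_c; mantle fills any gap and the z_c terms cancel.
Column A: 31×2.76 + (z_c − 31)×3.33
Column B: 1.48×0 + x×1.02 + 4.07×3.04 + (z_c − 1.48 − 4.07 − x)×3.33
The z_c×3.33 term appears on both sides and cancels. Collect the known terms of each column as K = Σ(ρt)_known − 3.33 × (depth of known layers): K_A = 85.56 − 3.33×31 = −17.67; K_B = 12.3728 − 3.33×(1.48 + 4.07) = −6.1087.
Balance: K_A = K_B − x×(3.33 − 1.02), so x = (K_B − K_A)/(3.33 − 1.02) = 11.5613/2.31 = 5 km.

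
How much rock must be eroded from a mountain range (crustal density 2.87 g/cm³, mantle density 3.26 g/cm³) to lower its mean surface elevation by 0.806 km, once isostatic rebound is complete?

6.74 km

Net drop Δ = e − u = e − e ρ_c/ρ_m = e (ρ_m − ρ_c)/ρ_m.
e = Δ ρ_m/(ρ_m − ρ_c) = 0.806 km × 3.26/0.39 = 6.74 km.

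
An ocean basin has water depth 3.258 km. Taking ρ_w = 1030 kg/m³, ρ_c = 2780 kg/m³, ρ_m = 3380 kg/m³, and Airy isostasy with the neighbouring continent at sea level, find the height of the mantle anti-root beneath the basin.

For local isostatic compensation: replacing crust with seawater at the top is compensated by replacing crust with mantle at the base: d (ρ_c − ρ_w) = a (ρ_m − ρ_c).
a = d (ρ_c − ρ_w)/(ρ_m − ρ_c) = 3.258 km × 1750/600 = 9.5 km.

9.5 km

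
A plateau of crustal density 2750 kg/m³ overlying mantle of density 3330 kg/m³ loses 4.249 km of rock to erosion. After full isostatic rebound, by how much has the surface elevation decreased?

0.74 km

Rebound u = e ρ_c/ρ_m = 4.249 km × 2750/3330 = 3.509 km.
Net surface drop = e − u = 4.249 km − 3.509 km = e (ρ_m − ρ_c)/ρ_m = 0.74 km.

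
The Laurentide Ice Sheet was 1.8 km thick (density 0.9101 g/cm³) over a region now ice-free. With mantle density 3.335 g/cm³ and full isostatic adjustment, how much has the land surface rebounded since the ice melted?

Removing the load lets mantle flow back in; uplift u satisfies ρ_ice t = ρ_m u.
u = t ρ_ice/ρ_m = 1.8 km × 0.9101/3.335 = 0.491 km.

0.491 km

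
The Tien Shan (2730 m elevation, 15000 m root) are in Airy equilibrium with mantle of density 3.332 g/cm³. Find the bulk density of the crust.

2.82 g/cm³

ρ_c h = (ρ_m − ρ_c) r → ρ_c (h + r) = ρ_m r → ρ_c = ρ_m r / (h + r).
ρ_c = 3.332 × 15000 m / (2730 m + 15000 m) = 2.82 g/cm³.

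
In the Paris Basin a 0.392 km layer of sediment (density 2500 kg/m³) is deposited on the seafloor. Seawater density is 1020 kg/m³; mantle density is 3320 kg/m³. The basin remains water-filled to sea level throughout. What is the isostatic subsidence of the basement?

0.252 km

Submarine loading: the sediment displaces seawater, and the subsidence is in turn flooded, so s (ρ_m − ρ_w) = t (ρ_sed − ρ_w).
s = 0.392 km × (2500 − 1020) / (3320 − 1020) = 0.252 km.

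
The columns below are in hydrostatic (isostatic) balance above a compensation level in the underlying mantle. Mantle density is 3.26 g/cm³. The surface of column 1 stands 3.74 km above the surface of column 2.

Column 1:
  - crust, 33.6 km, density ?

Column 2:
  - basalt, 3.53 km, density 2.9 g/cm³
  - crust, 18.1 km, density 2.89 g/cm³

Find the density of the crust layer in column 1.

Take the compensation level at the base of the deeper column (depth z_c below the surface of column 1) and equate Σ ρ_i t_i down to z_c; mantle fills any gap and the z_c terms cancel.
Column 1: 33.6×ρ + (z_c − 33.6)×3.26
Column 2: 3.74×0 + 3.53×2.9 + 18.1×2.89 + (z_c − 3.74 − 21.63)×3.26
The z_c×3.26 term appears on both sides and cancels. Collect the known terms of each column as K = Σ(ρt)_known − 3.26 × (depth of known layers): K_1 = 0 − 3.26×33.6 = −109.536; K_2 = 62.546 − 3.26×(3.74 + 21.63) = −20.1602.
Balance: K_1 + 33.6×ρ = K_2, so ρ = (K_2 − K_1)/33.6 = 89.3758/33.6 = 2.66 g/cm³.

2.66 g/cm³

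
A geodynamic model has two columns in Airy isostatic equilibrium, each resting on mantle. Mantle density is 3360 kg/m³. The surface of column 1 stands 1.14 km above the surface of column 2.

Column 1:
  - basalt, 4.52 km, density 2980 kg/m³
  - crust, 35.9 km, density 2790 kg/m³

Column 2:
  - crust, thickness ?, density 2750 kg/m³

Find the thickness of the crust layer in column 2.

Take the compensation level at the base of the deeper column (depth z_c below the surface of column 1) and equate Σ ρ_i t_i down to z_c; mantle fills any gap and the z_c terms cancel.
Column 1: 4.52×2980 + 35.9×2790 + (z_c − 40.42)×3360
Column 2: 1.14×0 + x×2750 + (z_c − 1.14 − 0 − x)×3360
The z_c×3360 term appears on both sides and cancels. Collect the known terms of each column as K = Σ(ρt)_known − 3360 × (depth of known layers): K_1 = 113630.6 − 3360×40.42 = −22180.6; K_2 = 0 − 3360×(1.14 + 0) = −3830.4.
Balance: K_1 = K_2 − x×(3360 − 2750), so x = (K_2 − K_1)/(3360 − 2750) = 18350.2/610 = 30.1 km.

30.1 km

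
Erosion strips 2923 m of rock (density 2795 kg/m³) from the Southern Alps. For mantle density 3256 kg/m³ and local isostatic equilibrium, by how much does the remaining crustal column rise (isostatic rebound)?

Unloading: uplift u = e ρ_c/ρ_m = 2923 m × 2795/3256 = 2510 m.

2510 m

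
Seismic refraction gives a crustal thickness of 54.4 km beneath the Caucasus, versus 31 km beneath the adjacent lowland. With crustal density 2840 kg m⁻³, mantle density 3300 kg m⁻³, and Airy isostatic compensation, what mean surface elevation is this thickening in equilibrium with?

Excess crust Δ = 54.4 km − 31 km = 23.4 km, split between elevation h and root r with h + r = Δ.
Airy balance ρ_c h = (ρ_m − ρ_c) r gives r = h ρ_c/(ρ_m − ρ_c), so h (1 + ρ_c/(ρ_m − ρ_c)) = Δ, i.e. h = Δ (ρ_m − ρ_c)/ρ_m.
h = 23.4 km × 460/3300 = 3.26 km.

3.26 km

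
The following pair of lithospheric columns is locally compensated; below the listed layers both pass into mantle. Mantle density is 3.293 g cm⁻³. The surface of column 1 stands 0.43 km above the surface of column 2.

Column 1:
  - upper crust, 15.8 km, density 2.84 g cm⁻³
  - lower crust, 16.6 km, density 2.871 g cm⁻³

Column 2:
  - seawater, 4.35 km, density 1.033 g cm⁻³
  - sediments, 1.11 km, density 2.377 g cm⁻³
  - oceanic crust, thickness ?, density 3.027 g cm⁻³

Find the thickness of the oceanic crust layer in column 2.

7.14 km

Take the compensation level at the base of the deeper column (depth z_c below the surface of column 1) and equate Σ ρ_i t_i down to z_c; mantle fills any gap and the z_c terms cancel.
Column 1: 15.8×2.84 + 16.6×2.871 + (z_c − 32.4)×3.293
Column 2: 0.43×0 + 4.35×1.033 + 1.11×2.377 + x×3.027 + (z_c − 0.43 − 5.46 − x)×3.293
The z_c×3.293 term appears on both sides and cancels. Collect the known terms of each column as K = Σ(ρt)_known − 3.293 × (depth of known layers): K_1 = 92.5306 − 3.293×32.4 = −14.1626; K_2 = 7.13202 − 3.293×(0.43 + 5.46) = −12.26375.
Balance: K_1 = K_2 − x×(3.293 − 3.027), so x = (K_2 − K_1)/(3.293 − 3.027) = 1.89885/0.266 = 7.14 km.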